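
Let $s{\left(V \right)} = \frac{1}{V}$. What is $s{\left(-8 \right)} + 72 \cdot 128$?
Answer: $\frac{73727}{8} \approx 9215.9$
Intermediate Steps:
$s{\left(-8 \right)} + 72 \cdot 128 = \frac{1}{-8} + 72 \cdot 128 = - \frac{1}{8} + 9216 = \frac{73727}{8}$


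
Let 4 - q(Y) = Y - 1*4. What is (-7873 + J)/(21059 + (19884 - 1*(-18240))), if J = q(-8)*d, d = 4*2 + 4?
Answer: -7681/59183 ≈ -0.12978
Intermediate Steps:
q(Y) = 8 - Y (q(Y) = 4 - (Y - 1*4) = 4 - (Y - 4) = 4 - (-4 + Y) = 4 + (4 - Y) = 8 - Y)
d = 12 (d = 8 + 4 = 12)
J = 192 (J = (8 - 1*(-8))*12 = (8 + 8)*12 = 16*12 = 192)
(-7873 + J)/(21059 + (19884 - 1*(-18240))) = (-7873 + 192)/(21059 + (19884 - 1*(-18240))) = -7681/(21059 + (19884 + 18240)) = -7681/(21059 + 38124) = -7681/59183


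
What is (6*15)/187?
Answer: 90/187 ≈ 0.48128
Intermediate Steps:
(6*15)/187 = (1/187)*90 = 90/187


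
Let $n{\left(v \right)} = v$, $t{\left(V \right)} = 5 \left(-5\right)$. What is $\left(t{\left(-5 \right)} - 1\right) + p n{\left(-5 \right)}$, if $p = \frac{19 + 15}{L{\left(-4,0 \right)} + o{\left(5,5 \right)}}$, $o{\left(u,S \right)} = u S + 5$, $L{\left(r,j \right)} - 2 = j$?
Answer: $- \frac{501}{16} \approx -31.313$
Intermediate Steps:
$t{\left(V \right)} = -25$
$L{\left(r,j \right)} = 2 + j$
$o{\left(u,S \right)} = 5 + S u$ ($o{\left(u,S \right)} = S u + 5 = 5 + S u$)
$p = \frac{17}{16}$ ($p = \frac{19 + 15}{\left(2 + 0\right) + \left(5 + 5 \cdot 5\right)} = \frac{34}{2 + \left(5 + 25\right)} = \frac{34}{2 + 30} = \frac{34}{32} = 34 \cdot \frac{1}{32} = \frac{17}{16} \approx 1.0625$)
$\left(t{\left(-5 \right)} - 1\right) + p n{\left(-5 \right)} = \left(-25 - 1\right) + \frac{17}{16} \left(-5\right) = -26 - \frac{85}{16} = - \frac{501}{16}$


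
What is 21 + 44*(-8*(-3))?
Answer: 1077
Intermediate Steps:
21 + 44*(-8*(-3)) = 21 + 44*24 = 21 + 1056 = 1077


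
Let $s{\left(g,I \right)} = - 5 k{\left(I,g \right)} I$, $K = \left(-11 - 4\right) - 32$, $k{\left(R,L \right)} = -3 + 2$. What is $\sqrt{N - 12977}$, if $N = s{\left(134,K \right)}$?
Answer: $6 i \sqrt{367} \approx 114.94 i$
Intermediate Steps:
$k{\left(R,L \right)} = -1$
$K = -47$ ($K = -15 - 32 = -47$)
$s{\left(g,I \right)} = 5 I$ ($s{\left(g,I \right)} = \left(-5\right) \left(-1\right) I = 5 I$)
$N = -235$ ($N = 5 \left(-47\right) = -235$)
$\sqrt{N - 12977} = \sqrt{-235 - 12977} = \sqrt{-13212} = 6 i \sqrt{367}$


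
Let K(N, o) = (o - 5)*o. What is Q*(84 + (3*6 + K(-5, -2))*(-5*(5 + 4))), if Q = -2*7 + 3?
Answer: 14916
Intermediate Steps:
K(N, o) = o*(-5 + o) (K(N, o) = (-5 + o)*o = o*(-5 + o))
Q = -11 (Q = -14 + 3 = -11)
Q*(84 + (3*6 + K(-5, -2))*(-5*(5 + 4))) = -11*(84 + (3*6 - 2*(-5 - 2))*(-5*(5 + 4))) = -11*(84 + (18 - 2*(-7))*(-5*9)) = -11*(84 + (18 + 14)*(-45)) = -11*(84 + 32*(-45)) = -11*(84 - 1440) = -11*(-1356) = 14916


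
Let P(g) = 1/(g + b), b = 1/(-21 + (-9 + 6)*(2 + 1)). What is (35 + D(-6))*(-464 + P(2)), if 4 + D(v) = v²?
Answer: -1832182/59 ≈ -31054.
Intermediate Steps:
D(v) = -4 + v²
b = -1/30 (b = 1/(-21 - 3*3) = 1/(-21 - 9) = 1/(-30) = -1/30 ≈ -0.033333)
P(g) = 1/(-1/30 + g) (P(g) = 1/(g - 1/30) = 1/(-1/30 + g))
(35 + D(-6))*(-464 + P(2)) = (35 + (-4 + (-6)²))*(-464 + 30/(-1 + 30*2)) = (35 + (-4 + 36))*(-464 + 30/(-1 + 60)) = (35 + 32)*(-464 + 30/59) = 67*(-464 + 30*(1/59)) = 67*(-464 + 30/59) = 67*(-27346/59) = -1832182/59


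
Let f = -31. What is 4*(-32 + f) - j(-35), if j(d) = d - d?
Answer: -252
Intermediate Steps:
j(d) = 0
4*(-32 + f) - j(-35) = 4*(-32 - 31) - 1*0 = 4*(-63) + 0 = -252 + 0 = -252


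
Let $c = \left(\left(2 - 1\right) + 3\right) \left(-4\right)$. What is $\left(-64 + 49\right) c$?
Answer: $240$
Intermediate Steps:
$c = -16$ ($c = \left(1 + 3\right) \left(-4\right) = 4 \left(-4\right) = -16$)
$\left(-64 + 49\right) c = \left(-64 + 49\right) \left(-16\right) = \left(-15\right) \left(-16\right) = 240$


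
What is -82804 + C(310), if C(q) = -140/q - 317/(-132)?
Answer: -338825989/4092 ≈ -82802.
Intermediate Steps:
C(q) = 317/132 - 140/q (C(q) = -140/q - 317*(-1/132) = -140/q + 317/132 = 317/132 - 140/q)
-82804 + C(310) = -82804 + (317/132 - 140/310) = -82804 + (317/132 - 140*1/310) = -82804 + (317/132 - 14/31) = -82804 + 7979/4092 = -338825989/4092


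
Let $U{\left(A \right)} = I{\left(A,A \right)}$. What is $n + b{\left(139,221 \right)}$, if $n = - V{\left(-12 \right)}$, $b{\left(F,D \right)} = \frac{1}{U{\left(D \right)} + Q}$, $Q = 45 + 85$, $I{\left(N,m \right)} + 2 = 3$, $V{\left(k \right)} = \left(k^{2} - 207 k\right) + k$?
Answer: $- \frac{342695}{131} \approx -2616.0$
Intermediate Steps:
$V{\left(k \right)} = k^{2} - 206 k$
$I{\left(N,m \right)} = 1$ ($I{\left(N,m \right)} = -2 + 3 = 1$)
$U{\left(A \right)} = 1$
$Q = 130$
$b{\left(F,D \right)} = \frac{1}{131}$ ($b{\left(F,D \right)} = \frac{1}{1 + 130} = \frac{1}{131}$)
$n = -2616$ ($n = - \left(-12\right) \left(-206 - 12\right) = - \left(-12\right) \left(-218\right) = \left(-1\right) 2616 = -2616$)
$n + b{\left(139,221 \right)} = -2616 + \frac{1}{131} = - \frac{342695}{131}$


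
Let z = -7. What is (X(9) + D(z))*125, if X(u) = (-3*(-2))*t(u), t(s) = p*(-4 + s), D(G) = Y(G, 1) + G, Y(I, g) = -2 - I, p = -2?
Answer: -7750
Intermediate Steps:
D(G) = -2 (D(G) = (-2 - G) + G = -2)
t(s) = 8 - 2*s (t(s) = -2*(-4 + s) = 8 - 2*s)
X(u) = 48 - 12*u (X(u) = (-3*(-2))*(8 - 2*u) = 6*(8 - 2*u) = 48 - 12*u)
(X(9) + D(z))*125 = ((48 - 12*9) - 2)*125 = ((48 - 108) - 2)*125 = (-60 - 2)*125 = -62*125 = -7750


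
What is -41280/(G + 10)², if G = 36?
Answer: -10320/529 ≈ -19.509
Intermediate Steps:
-41280/(G + 10)² = -41280/(36 + 10)² = -41280/(46²) = -41280/2116 = -41280*1/2116 = -10320/529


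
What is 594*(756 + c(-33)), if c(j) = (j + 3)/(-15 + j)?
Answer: 1797741/4 ≈ 4.4944e+5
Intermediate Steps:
c(j) = (3 + j)/(-15 + j)
594*(756 + c(-33)) = 594*(756 + (3 - 33)/(-15 - 33)) = 594*(756 - 30/(-48)) = 594*(756 - 1/48*(-30)) = 594*(756 + 5/8) = 594*(6053/8) = 1797741/4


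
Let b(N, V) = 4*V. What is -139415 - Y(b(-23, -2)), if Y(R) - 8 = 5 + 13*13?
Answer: -139597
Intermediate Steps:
Y(R) = 182 (Y(R) = 8 + (5 + 13*13) = 8 + (5 + 169) = 8 + 174 = 182)
-139415 - Y(b(-23, -2)) = -139415 - 1*182 = -139415 - 182 = -139597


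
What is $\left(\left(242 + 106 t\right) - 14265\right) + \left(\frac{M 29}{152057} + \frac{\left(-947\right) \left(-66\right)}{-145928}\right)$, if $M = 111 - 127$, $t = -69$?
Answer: $- \frac{236732121198079}{11094686948} \approx -21337.0$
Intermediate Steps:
$M = -16$
$\left(\left(242 + 106 t\right) - 14265\right) + \left(\frac{M 29}{152057} + \frac{\left(-947\right) \left(-66\right)}{-145928}\right) = \left(\left(242 + 106 \left(-69\right)\right) - 14265\right) + \left(\frac{\left(-16\right) 29}{152057} + \frac{\left(-947\right) \left(-66\right)}{-145928}\right) = \left(\left(242 - 7314\right) - 14265\right) + \left(\left(-464\right) \frac{1}{152057} + 62502 \left(- \frac{1}{145928}\right)\right) = \left(-7072 - 14265\right) - \frac{4785788603}{11094686948} = -21337 - \frac{4785788603}{11094686948} = - \frac{236732121198079}{11094686948}$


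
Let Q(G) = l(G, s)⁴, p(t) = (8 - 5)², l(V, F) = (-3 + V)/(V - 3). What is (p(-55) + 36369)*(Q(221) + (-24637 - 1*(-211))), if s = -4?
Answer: -888532650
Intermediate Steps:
l(V, F) = 1 (l(V, F) = (-3 + V)/(-3 + V) = 1)
p(t) = 9 (p(t) = 3² = 9)
Q(G) = 1 (Q(G) = 1⁴ = 1)
(p(-55) + 36369)*(Q(221) + (-24637 - 1*(-211))) = (9 + 36369)*(1 + (-24637 - 1*(-211))) = 36378*(1 + (-24637 + 211)) = 36378*(1 - 24426) = 36378*(-24425) = -888532650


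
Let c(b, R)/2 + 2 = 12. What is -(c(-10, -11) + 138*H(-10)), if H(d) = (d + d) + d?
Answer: 4120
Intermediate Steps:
H(d) = 3*d (H(d) = 2*d + d = 3*d)
c(b, R) = 20 (c(b, R) = -4 + 2*12 = -4 + 24 = 20)
-(c(-10, -11) + 138*H(-10)) = -(20 + 138*(3*(-10))) = -(20 + 138*(-30)) = -(20 - 4140) = -1*(-4120) = 4120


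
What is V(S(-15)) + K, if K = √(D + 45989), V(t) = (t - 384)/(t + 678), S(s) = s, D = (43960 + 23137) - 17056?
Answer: -133/221 + 3*√10670 ≈ 309.29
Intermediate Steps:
D = 50041 (D = 67097 - 17056 = 50041)
V(t) = (-384 + t)/(678 + t)
K = 3*√10670 (K = √(50041 + 45989) = √96030 = 3*√10670 ≈ 309.89)
V(S(-15)) + K = (-384 - 15)/(678 - 15) + 3*√10670 = -399/663 + 3*√10670 = (1/663)*(-399) + 3*√10670 = -133/221 + 3*√10670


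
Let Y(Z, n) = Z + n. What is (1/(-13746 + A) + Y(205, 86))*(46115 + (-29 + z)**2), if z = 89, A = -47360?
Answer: 884024424175/61106 ≈ 1.4467e+7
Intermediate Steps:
(1/(-13746 + A) + Y(205, 86))*(46115 + (-29 + z)**2) = (1/(-13746 - 47360) + (205 + 86))*(46115 + (-29 + 89)**2) = (1/(-61106) + 291)*(46115 + 60**2) = (-1/61106 + 291)*(46115 + 3600) = (17781845/61106)*49715 = 884024424175/61106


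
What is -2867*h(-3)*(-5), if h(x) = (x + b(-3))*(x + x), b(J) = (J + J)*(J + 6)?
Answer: 1806210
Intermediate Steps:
b(J) = 2*J*(6 + J) (b(J) = (2*J)*(6 + J) = 2*J*(6 + J))
h(x) = 2*x*(-18 + x) (h(x) = (x + 2*(-3)*(6 - 3))*(x + x) = (x + 2*(-3)*3)*(2*x) = (x - 18)*(2*x) = (-18 + x)*(2*x) = 2*x*(-18 + x))
-2867*h(-3)*(-5) = -2867*2*(-3)*(-18 - 3)*(-5) = -2867*2*(-3)*(-21)*(-5) = -361242*(-5) = -2867*(-630) = 1806210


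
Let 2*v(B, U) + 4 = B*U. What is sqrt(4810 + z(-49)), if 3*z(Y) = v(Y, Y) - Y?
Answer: sqrt(188130)/6 ≈ 72.290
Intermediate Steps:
v(B, U) = -2 + B*U/2 (v(B, U) = -2 + (B*U)/2 = -2 + B*U/2)
z(Y) = -2/3 - Y/3 + Y**2/6 (z(Y) = ((-2 + Y*Y/2) - Y)/3 = ((-2 + Y**2/2) - Y)/3 = (-2 + Y**2/2 - Y)/3 = -2/3 - Y/3 + Y**2/6)
sqrt(4810 + z(-49)) = sqrt(4810 + (-2/3 - 1/3*(-49) + (1/6)*(-49)**2)) = sqrt(4810 + (-2/3 + 49/3 + (1/6)*2401)) = sqrt(4810 + (-2/3 + 49/3 + 2401/6)) = sqrt(4810 + 2495/6) = sqrt(31355/6) = sqrt(188130)/6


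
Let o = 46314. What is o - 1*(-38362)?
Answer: 84676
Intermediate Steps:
o - 1*(-38362) = 46314 - 1*(-38362) = 46314 + 38362 = 84676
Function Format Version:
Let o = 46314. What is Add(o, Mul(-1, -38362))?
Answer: 84676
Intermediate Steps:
Add(o, Mul(-1, -38362)) = Add(46314, Mul(-1, -38362)) = Add(46314, 38362) = 84676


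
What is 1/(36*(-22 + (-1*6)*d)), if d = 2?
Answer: -1/1224 ≈ -0.00081699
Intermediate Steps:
1/(36*(-22 + (-1*6)*d)) = 1/(36*(-22 - 1*6*2)) = 1/(36*(-22 - 6*2)) = 1/(36*(-22 - 12)) = 1/(36*(-34)) = 1/(-1224) = -1/1224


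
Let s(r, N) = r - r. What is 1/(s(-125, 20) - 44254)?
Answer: -1/44254 ≈ -2.2597e-5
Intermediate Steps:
s(r, N) = 0
1/(s(-125, 20) - 44254) = 1/(0 - 44254) = 1/(-44254) = -1/44254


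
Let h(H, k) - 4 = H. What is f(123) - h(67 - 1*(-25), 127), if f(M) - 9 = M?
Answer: 36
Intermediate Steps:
f(M) = 9 + M
h(H, k) = 4 + H
f(123) - h(67 - 1*(-25), 127) = (9 + 123) - (4 + (67 - 1*(-25))) = 132 - (4 + (67 + 25)) = 132 - (4 + 92) = 132 - 1*96 = 132 - 96 = 36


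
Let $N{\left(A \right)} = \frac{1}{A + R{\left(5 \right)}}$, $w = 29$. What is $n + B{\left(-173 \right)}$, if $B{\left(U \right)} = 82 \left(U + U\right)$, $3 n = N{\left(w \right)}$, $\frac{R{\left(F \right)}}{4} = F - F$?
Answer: $- \frac{2468363}{87} \approx -28372.0$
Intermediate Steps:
$R{\left(F \right)} = 0$ ($R{\left(F \right)} = 4 \left(F - F\right) = 4 \cdot 0 = 0$)
$N{\left(A \right)} = \frac{1}{A}$ ($N{\left(A \right)} = \frac{1}{A + 0} = \frac{1}{A}$)
$n = \frac{1}{87}$ ($n = \frac{1}{3 \cdot 29} = \frac{1}{3} \cdot \frac{1}{29} = \frac{1}{87} \approx 0.011494$)
$B{\left(U \right)} = 164 U$ ($B{\left(U \right)} = 82 \cdot 2 U = 164 U$)
$n + B{\left(-173 \right)} = \frac{1}{87} + 164 \left(-173\right) = \frac{1}{87} - 28372 = - \frac{2468363}{87}$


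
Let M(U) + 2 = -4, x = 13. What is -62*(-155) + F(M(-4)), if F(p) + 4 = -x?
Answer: 9593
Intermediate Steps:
M(U) = -6 (M(U) = -2 - 4 = -6)
F(p) = -17 (F(p) = -4 - 1*13 = -4 - 13 = -17)
-62*(-155) + F(M(-4)) = -62*(-155) - 17 = 9610 - 17 = 9593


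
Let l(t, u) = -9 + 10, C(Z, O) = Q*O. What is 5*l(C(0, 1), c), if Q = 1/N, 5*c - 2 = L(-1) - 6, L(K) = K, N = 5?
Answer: 5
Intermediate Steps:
c = -1 (c = ⅖ + (-1 - 6)/5 = ⅖ + (⅕)*(-7) = ⅖ - 7/5 = -1)
Q = ⅕ (Q = 1/5 = ⅕ ≈ 0.20000)
C(Z, O) = O/5
l(t, u) = 1
5*l(C(0, 1), c) = 5*1 = 5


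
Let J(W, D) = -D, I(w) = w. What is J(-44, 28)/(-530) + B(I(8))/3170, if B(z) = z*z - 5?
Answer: 12003/168010 ≈ 0.071442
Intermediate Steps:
B(z) = -5 + z² (B(z) = z² - 5 = -5 + z²)
J(-44, 28)/(-530) + B(I(8))/3170 = -1*28/(-530) + (-5 + 8²)/3170 = -28*(-1/530) + (-5 + 64)*(1/3170) = 14/265 + 59*(1/3170) = 14/265 + 59/3170 = 12003/168010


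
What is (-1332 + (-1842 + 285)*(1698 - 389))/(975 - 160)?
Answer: -407889/163 ≈ -2502.4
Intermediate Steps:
(-1332 + (-1842 + 285)*(1698 - 389))/(975 - 160) = (-1332 - 1557*1309)/815 = (-1332 - 2038113)*(1/815) = -2039445*1/815 = -407889/163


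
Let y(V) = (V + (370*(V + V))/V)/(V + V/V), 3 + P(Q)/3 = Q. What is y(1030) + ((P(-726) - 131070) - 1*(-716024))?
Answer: 600834547/1031 ≈ 5.8277e+5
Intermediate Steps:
P(Q) = -9 + 3*Q
y(V) = (740 + V)/(1 + V) (y(V) = (V + (370*(2*V))/V)/(V + 1) = (V + (740*V)/V)/(1 + V) = (V + 740)/(1 + V) = (740 + V)/(1 + V))
y(1030) + ((P(-726) - 131070) - 1*(-716024)) = (740 + 1030)/(1 + 1030) + (((-9 + 3*(-726)) - 131070) - 1*(-716024)) = 1770/1031 + (((-9 - 2178) - 131070) + 716024) = (1/1031)*1770 + ((-2187 - 131070) + 716024) = 1770/1031 + (-133257 + 716024) = 1770/1031 + 582767 = 600834547/1031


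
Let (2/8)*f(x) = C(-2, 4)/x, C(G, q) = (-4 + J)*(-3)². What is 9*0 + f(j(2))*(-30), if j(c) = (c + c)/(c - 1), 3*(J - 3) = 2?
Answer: 90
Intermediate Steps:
J = 11/3 (J = 3 + (⅓)*2 = 3 + ⅔ = 11/3 ≈ 3.6667)
j(c) = 2*c/(-1 + c) (j(c) = (2*c)/(-1 + c) = 2*c/(-1 + c))
C(G, q) = -3 (C(G, q) = (-4 + 11/3)*(-3)² = -⅓*9 = -3)
f(x) = -12/x (f(x) = 4*(-3/x) = -12/x)
9*0 + f(j(2))*(-30) = 9*0 - 12/(2*2/(-1 + 2))*(-30) = 0 - 12/(2*2/1)*(-30) = 0 - 12/(2*2*1)*(-30) = 0 - 12/4*(-30) = 0 - 12*¼*(-30) = 0 - 3*(-30) = 0 + 90 = 90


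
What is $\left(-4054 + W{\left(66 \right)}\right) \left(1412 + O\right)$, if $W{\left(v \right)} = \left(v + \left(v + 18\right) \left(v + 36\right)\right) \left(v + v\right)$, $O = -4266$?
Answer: $-3241099436$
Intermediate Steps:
$W{\left(v \right)} = 2 v \left(v + \left(18 + v\right) \left(36 + v\right)\right)$ ($W{\left(v \right)} = \left(v + \left(18 + v\right) \left(36 + v\right)\right) 2 v = 2 v \left(v + \left(18 + v\right) \left(36 + v\right)\right)$)
$\left(-4054 + W{\left(66 \right)}\right) \left(1412 + O\right) = \left(-4054 + 2 \cdot 66 \left(648 + 66^{2} + 55 \cdot 66\right)\right) \left(1412 - 4266\right) = \left(-4054 + 2 \cdot 66 \left(648 + 4356 + 3630\right)\right) \left(-2854\right) = \left(-4054 + 2 \cdot 66 \cdot 8634\right) \left(-2854\right) = \left(-4054 + 1139688\right) \left(-2854\right) = 1135634 \left(-2854\right) = -3241099436$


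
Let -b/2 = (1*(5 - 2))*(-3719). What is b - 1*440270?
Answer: -417956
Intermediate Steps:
b = 22314 (b = -2*1*(5 - 2)*(-3719) = -2*1*3*(-3719) = -6*(-3719) = -2*(-11157) = 22314)
b - 1*440270 = 22314 - 1*440270 = 22314 - 440270 = -417956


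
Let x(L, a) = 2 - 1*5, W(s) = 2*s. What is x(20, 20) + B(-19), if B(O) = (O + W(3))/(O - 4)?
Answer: -56/23 ≈ -2.4348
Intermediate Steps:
B(O) = (6 + O)/(-4 + O) (B(O) = (O + 2*3)/(O - 4) = (O + 6)/(-4 + O) = (6 + O)/(-4 + O))
x(L, a) = -3 (x(L, a) = 2 - 5 = -3)
x(20, 20) + B(-19) = -3 + (6 - 19)/(-4 - 19) = -3 - 13/(-23) = -3 - 1/23*(-13) = -3 + 13/23 = -56/23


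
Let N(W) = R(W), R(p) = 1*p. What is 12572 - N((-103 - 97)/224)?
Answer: 352041/28 ≈ 12573.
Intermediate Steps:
R(p) = p
N(W) = W
12572 - N((-103 - 97)/224) = 12572 - (-103 - 97)/224 = 12572 - (-200)/224 = 12572 - 1*(-25/28) = 12572 + 25/28 = 352041/28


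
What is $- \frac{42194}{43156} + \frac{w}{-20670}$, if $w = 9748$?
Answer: $- \frac{323208667}{223008630} \approx -1.4493$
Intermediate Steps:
$- \frac{42194}{43156} + \frac{w}{-20670} = - \frac{42194}{43156} + \frac{9748}{-20670} = \left(-42194\right) \frac{1}{43156} + 9748 \left(- \frac{1}{20670}\right) = - \frac{21097}{21578} - \frac{4874}{10335} = - \frac{323208667}{223008630}$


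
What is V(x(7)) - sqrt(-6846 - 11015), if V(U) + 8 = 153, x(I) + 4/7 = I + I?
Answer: 145 - I*sqrt(17861) ≈ 145.0 - 133.65*I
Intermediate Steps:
x(I) = -4/7 + 2*I (x(I) = -4/7 + (I + I) = -4/7 + 2*I)
V(U) = 145 (V(U) = -8 + 153 = 145)
V(x(7)) - sqrt(-6846 - 11015) = 145 - sqrt(-6846 - 11015) = 145 - sqrt(-17861) = 145 - I*sqrt(17861)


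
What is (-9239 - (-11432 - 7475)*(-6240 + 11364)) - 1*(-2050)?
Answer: 96872279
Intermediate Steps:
(-9239 - (-11432 - 7475)*(-6240 + 11364)) - 1*(-2050) = (-9239 - (-18907)*5124) + 2050 = (-9239 - 1*(-96879468)) + 2050 = (-9239 + 96879468) + 2050 = 96870229 + 2050 = 96872279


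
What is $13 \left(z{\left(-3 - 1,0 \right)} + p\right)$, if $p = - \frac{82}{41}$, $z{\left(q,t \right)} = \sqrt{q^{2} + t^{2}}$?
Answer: $26$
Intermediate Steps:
$p = -2$ ($p = \left(-82\right) \frac{1}{41} = -2$)
$13 \left(z{\left(-3 - 1,0 \right)} + p\right) = 13 \left(\sqrt{\left(-3 - 1\right)^{2} + 0^{2}} - 2\right) = 13 \left(\sqrt{\left(-4\right)^{2} + 0} - 2\right) = 13 \left(\sqrt{16 + 0} - 2\right) = 13 \left(\sqrt{16} - 2\right) = 13 \left(4 - 2\right) = 13 \cdot 2 = 26$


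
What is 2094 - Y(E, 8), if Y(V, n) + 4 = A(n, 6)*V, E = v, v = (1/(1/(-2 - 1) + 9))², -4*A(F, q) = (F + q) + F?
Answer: 2836595/1352 ≈ 2098.1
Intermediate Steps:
A(F, q) = -F/2 - q/4 (A(F, q) = -((F + q) + F)/4 = -(q + 2*F)/4 = -F/2 - q/4)
v = 9/676 (v = (1/(1/(-3) + 9))² = (1/(-⅓ + 9))² = (1/(26/3))² = (3/26)² = 9/676 ≈ 0.013314)
E = 9/676 ≈ 0.013314
Y(V, n) = -4 + V*(-3/2 - n/2) (Y(V, n) = -4 + (-n/2 - ¼*6)*V = -4 + (-n/2 - 3/2)*V = -4 + (-3/2 - n/2)*V = -4 + V*(-3/2 - n/2))
2094 - Y(E, 8) = 2094 - (-4 - ½*9/676*(3 + 8)) = 2094 - (-4 - ½*9/676*11) = 2094 - (-4 - 99/1352) = 2094 - 1*(-5507/1352) = 2094 + 5507/1352 = 2836595/1352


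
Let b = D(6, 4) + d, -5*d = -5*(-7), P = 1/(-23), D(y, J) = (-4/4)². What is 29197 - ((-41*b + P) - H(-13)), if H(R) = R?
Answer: 665575/23 ≈ 28938.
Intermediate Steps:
D(y, J) = 1 (D(y, J) = (-4*¼)² = (-1)² = 1)
P = -1/23 ≈ -0.043478
d = -7 (d = -(-1)*(-7) = -⅕*35 = -7)
b = -6 (b = 1 - 7 = -6)
29197 - ((-41*b + P) - H(-13)) = 29197 - ((-41*(-6) - 1/23) - 1*(-13)) = 29197 - ((246 - 1/23) + 13) = 29197 - (5657/23 + 13) = 29197 - 1*5956/23 = 29197 - 5956/23 = 665575/23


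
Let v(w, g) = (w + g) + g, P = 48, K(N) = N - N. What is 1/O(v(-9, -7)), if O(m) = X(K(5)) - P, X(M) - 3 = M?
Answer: -1/45 ≈ -0.022222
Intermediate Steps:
K(N) = 0
X(M) = 3 + M
v(w, g) = w + 2*g (v(w, g) = (g + w) + g = w + 2*g)
O(m) = -45 (O(m) = (3 + 0) - 1*48 = 3 - 48 = -45)
1/O(v(-9, -7)) = 1/(-45) = -1/45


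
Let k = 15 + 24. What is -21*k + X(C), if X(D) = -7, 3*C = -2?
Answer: -826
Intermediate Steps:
C = -⅔ (C = (⅓)*(-2) = -⅔ ≈ -0.66667)
k = 39
-21*k + X(C) = -21*39 - 7 = -819 - 7 = -826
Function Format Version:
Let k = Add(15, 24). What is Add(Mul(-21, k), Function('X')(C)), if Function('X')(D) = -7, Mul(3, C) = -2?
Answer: -826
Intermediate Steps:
C = Rational(-2, 3) (C = Mul(Rational(1, 3), -2) = Rational(-2, 3) ≈ -0.66667)
k = 39
Add(Mul(-21, k), Function('X')(C)) = Add(Mul(-21, 39), -7) = Add(-819, -7) = -826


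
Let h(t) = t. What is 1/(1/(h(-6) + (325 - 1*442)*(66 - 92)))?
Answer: 3036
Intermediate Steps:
1/(1/(h(-6) + (325 - 1*442)*(66 - 92))) = 1/(1/(-6 + (325 - 1*442)*(66 - 92))) = 1/(1/(-6 + (325 - 442)*(-26))) = 1/(1/(-6 - 117*(-26))) = 1/(1/(-6 + 3042)) = 1/(1/3036) = 3036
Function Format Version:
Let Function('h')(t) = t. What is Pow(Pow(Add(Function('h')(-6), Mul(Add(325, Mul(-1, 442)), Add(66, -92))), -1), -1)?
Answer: 3036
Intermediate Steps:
Pow(Pow(Add(Function('h')(-6), Mul(Add(325, Mul(-1, 442)), Add(66, -92))), -1), -1) = Pow(Pow(Add(-6, Mul(Add(325, Mul(-1, 442)), Add(66, -92))), -1), -1) = Pow(Pow(Add(-6, Mul(Add(325, -442), -26)), -1), -1) = Pow(Pow(Add(-6, Mul(-117, -26)), -1), -1) = Pow(Pow(Add(-6, 3042), -1), -1) = Pow(Pow(3036, -1), -1) = Pow(Rational(1, 3036), -1) = 3036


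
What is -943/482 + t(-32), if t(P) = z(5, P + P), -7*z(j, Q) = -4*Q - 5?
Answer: -127583/3374 ≈ -37.814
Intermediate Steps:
z(j, Q) = 5/7 + 4*Q/7 (z(j, Q) = -(-4*Q - 5)/7 = -(-5 - 4*Q)/7 = 5/7 + 4*Q/7)
t(P) = 5/7 + 8*P/7 (t(P) = 5/7 + 4*(P + P)/7 = 5/7 + 4*(2*P)/7 = 5/7 + 8*P/7)
-943/482 + t(-32) = -943/482 + (5/7 + (8/7)*(-32)) = -943*1/482 + (5/7 - 256/7) = -943/482 - 251/7 = -127583/3374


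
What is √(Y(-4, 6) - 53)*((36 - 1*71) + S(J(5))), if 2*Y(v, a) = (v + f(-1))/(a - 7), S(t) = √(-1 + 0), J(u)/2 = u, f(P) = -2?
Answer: 5*I*√2*(-35 + I) ≈ -7.0711 - 247.49*I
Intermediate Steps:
J(u) = 2*u
S(t) = I (S(t) = √(-1) = I)
Y(v, a) = (-2 + v)/(2*(-7 + a)) (Y(v, a) = ((v - 2)/(a - 7))/2 = ((-2 + v)/(-7 + a))/2 = (-2 + v)/(2*(-7 + a)))
√(Y(-4, 6) - 53)*((36 - 1*71) + S(J(5))) = √((-2 - 4)/(2*(-7 + 6)) - 53)*((36 - 1*71) + I) = √((½)*(-6)/(-1) - 53)*((36 - 71) + I) = √((½)*(-1)*(-6) - 53)*(-35 + I) = √(3 - 53)*(-35 + I) = √(-50)*(-35 + I) = (5*I*√2)*(-35 + I) = 5*I*√2*(-35 + I)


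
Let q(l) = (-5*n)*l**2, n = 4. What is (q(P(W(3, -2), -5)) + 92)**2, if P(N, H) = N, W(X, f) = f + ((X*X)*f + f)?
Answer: 91929744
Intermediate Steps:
W(X, f) = 2*f + f*X**2 (W(X, f) = f + (X**2*f + f) = f + (f*X**2 + f) = f + (f + f*X**2) = 2*f + f*X**2)
q(l) = -20*l**2 (q(l) = (-5*4)*l**2 = -20*l**2)
(q(P(W(3, -2), -5)) + 92)**2 = (-20*4*(2 + 3**2)**2 + 92)**2 = (-20*4*(2 + 9)**2 + 92)**2 = (-20*(-2*11)**2 + 92)**2 = (-20*(-22)**2 + 92)**2 = (-20*484 + 92)**2 = (-9680 + 92)**2 = (-9588)**2 = 91929744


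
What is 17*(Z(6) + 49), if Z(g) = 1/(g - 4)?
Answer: 1683/2 ≈ 841.50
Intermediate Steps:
Z(g) = 1/(-4 + g)
17*(Z(6) + 49) = 17*(1/(-4 + 6) + 49) = 17*(1/2 + 49) = 17*(99/2) = 1683/2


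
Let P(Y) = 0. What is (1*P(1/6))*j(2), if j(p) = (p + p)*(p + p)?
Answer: 0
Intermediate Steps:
j(p) = 4*p**2 (j(p) = (2*p)*(2*p) = 4*p**2)
(1*P(1/6))*j(2) = (1*0)*(4*2**2) = 0*(4*4) = 0*16 = 0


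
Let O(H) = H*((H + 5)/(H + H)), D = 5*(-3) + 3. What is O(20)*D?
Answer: -150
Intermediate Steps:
D = -12 (D = -15 + 3 = -12)
O(H) = 5/2 + H/2 (O(H) = H*((5 + H)/((2*H))) = H*((5 + H)*(1/(2*H))) = H*((5 + H)/(2*H)) = 5/2 + H/2)
O(20)*D = (5/2 + (½)*20)*(-12) = (5/2 + 10)*(-12) = (25/2)*(-12) = -150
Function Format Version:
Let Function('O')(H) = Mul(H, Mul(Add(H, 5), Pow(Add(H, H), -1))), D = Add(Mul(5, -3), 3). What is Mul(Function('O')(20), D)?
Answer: -150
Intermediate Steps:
D = -12 (D = Add(-15, 3) = -12)
Function('O')(H) = Add(Rational(5, 2), Mul(Rational(1, 2), H)) (Function('O')(H) = Mul(H, Mul(Add(5, H), Pow(Mul(2, H), -1))) = Mul(H, Mul(Add(5, H), Mul(Rational(1, 2), Pow(H, -1)))) = Mul(H, Mul(Rational(1, 2), Pow(H, -1), Add(5, H))) = Add(Rational(5, 2), Mul(Rational(1, 2), H)))
Mul(Function('O')(20), D) = Mul(Add(Rational(5, 2), Mul(Rational(1, 2), 20)), -12) = Mul(Add(Rational(5, 2), 10), -12) = Mul(Rational(25, 2), -12) = -150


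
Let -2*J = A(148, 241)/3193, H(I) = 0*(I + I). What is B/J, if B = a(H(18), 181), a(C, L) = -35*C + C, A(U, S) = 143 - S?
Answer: 0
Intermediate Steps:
H(I) = 0 (H(I) = 0*(2*I) = 0)
a(C, L) = -34*C
B = 0 (B = -34*0 = 0)
J = 49/3193 (J = -(143 - 1*241)/(2*3193) = -(143 - 241)/(2*3193) = -(-49)/3193 = -½*(-98/3193) = 49/3193 ≈ 0.015346)
B/J = 0/(49/3193) = 0*(3193/49) = 0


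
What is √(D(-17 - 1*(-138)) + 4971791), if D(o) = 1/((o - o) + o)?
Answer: 6*√16710742/11 ≈ 2229.8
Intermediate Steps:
D(o) = 1/o (D(o) = 1/(0 + o) = 1/o)
√(D(-17 - 1*(-138)) + 4971791) = √(1/(-17 - 1*(-138)) + 4971791) = √(1/(-17 + 138) + 4971791) = √(1/121 + 4971791) = √(601586712/121) = 6*√16710742/11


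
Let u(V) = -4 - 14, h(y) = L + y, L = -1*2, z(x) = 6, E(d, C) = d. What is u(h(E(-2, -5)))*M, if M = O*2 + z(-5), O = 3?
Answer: -216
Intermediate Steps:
L = -2
h(y) = -2 + y
u(V) = -18
M = 12 (M = 3*2 + 6 = 6 + 6 = 12)
u(h(E(-2, -5)))*M = -18*12 = -216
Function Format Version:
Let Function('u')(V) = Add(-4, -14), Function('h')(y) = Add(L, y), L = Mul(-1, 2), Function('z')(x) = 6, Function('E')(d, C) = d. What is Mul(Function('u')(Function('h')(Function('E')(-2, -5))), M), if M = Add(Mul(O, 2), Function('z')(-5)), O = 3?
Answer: -216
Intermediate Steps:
L = -2
Function('h')(y) = Add(-2, y)
Function('u')(V) = -18
M = 12 (M = Add(Mul(3, 2), 6) = Add(6, 6) = 12)
Mul(Function('u')(Function('h')(Function('E')(-2, -5))), M) = Mul(-18, 12) = -216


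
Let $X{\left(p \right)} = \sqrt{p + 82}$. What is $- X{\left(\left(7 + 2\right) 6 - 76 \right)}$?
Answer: $- 2 \sqrt{15} \approx -7.746$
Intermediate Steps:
$X{\left(p \right)} = \sqrt{82 + p}$
$- X{\left(\left(7 + 2\right) 6 - 76 \right)} = - \sqrt{82 - \left(76 - \left(7 + 2\right) 6\right)} = - \sqrt{82 + \left(9 \cdot 6 - 76\right)} = - \sqrt{82 + \left(54 - 76\right)} = - \sqrt{82 - 22} = - \sqrt{60} = - 2 \sqrt{15}$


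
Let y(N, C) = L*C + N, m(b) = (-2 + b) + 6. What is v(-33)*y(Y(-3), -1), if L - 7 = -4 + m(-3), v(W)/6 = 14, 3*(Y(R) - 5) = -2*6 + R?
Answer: -336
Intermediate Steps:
m(b) = 4 + b
Y(R) = 1 + R/3 (Y(R) = 5 + (-2*6 + R)/3 = 5 + (-12 + R)/3 = 5 + (-4 + R/3) = 1 + R/3)
v(W) = 84 (v(W) = 6*14 = 84)
L = 4 (L = 7 + (-4 + (4 - 3)) = 7 + (-4 + 1) = 7 - 3 = 4)
y(N, C) = N + 4*C (y(N, C) = 4*C + N = N + 4*C)
v(-33)*y(Y(-3), -1) = 84*((1 + (⅓)*(-3)) + 4*(-1)) = 84*((1 - 1) - 4) = 84*(0 - 4) = 84*(-4) = -336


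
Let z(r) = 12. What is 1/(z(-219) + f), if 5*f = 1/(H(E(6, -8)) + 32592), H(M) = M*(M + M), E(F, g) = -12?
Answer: 164400/1972801 ≈ 0.083333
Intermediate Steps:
H(M) = 2*M² (H(M) = M*(2*M) = 2*M²)
f = 1/164400 (f = 1/(5*(2*(-12)² + 32592)) = 1/(5*(2*144 + 32592)) = 1/(5*(288 + 32592)) = (⅕)/32880 = (⅕)*(1/32880) = 1/164400 ≈ 6.0827e-6)
1/(z(-219) + f) = 1/(12 + 1/164400) = 1/(1972801/164400) = 164400/1972801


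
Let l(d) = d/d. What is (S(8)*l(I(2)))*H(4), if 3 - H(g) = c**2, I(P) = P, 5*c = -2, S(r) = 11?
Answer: 781/25 ≈ 31.240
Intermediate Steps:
c = -2/5 (c = (1/5)*(-2) = -2/5 ≈ -0.40000)
l(d) = 1
H(g) = 71/25 (H(g) = 3 - (-2/5)**2 = 3 - 1*4/25 = 3 - 4/25 = 71/25)
(S(8)*l(I(2)))*H(4) = (11*1)*(71/25) = 11*(71/25) = 781/25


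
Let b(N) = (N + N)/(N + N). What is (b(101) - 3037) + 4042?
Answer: 1006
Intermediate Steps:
b(N) = 1 (b(N) = (2*N)/((2*N)) = (2*N)*(1/(2*N)) = 1)
(b(101) - 3037) + 4042 = (1 - 3037) + 4042 = -3036 + 4042 = 1006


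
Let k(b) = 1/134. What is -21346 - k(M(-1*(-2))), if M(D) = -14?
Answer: -2860365/134 ≈ -21346.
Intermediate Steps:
k(b) = 1/134
-21346 - k(M(-1*(-2))) = -21346 - 1*1/134 = -21346 - 1/134 = -2860365/134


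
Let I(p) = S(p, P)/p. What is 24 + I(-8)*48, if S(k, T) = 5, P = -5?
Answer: -6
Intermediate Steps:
I(p) = 5/p
24 + I(-8)*48 = 24 + (5/(-8))*48 = 24 + (5*(-⅛))*48 = 24 - 5/8*48 = 24 - 30 = -6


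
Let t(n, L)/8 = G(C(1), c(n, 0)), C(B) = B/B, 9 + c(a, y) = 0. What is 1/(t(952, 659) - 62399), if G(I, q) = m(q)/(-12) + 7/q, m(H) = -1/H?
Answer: -27/1684943 ≈ -1.6024e-5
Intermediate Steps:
c(a, y) = -9 (c(a, y) = -9 + 0 = -9)
C(B) = 1
G(I, q) = 85/(12*q) (G(I, q) = -1/q/(-12) + 7/q = -1/q*(-1/12) + 7/q = 1/(12*q) + 7/q = 85/(12*q))
t(n, L) = -170/27 (t(n, L) = 8*((85/12)/(-9)) = 8*((85/12)*(-1/9)) = 8*(-85/108) = -170/27)
1/(t(952, 659) - 62399) = 1/(-170/27 - 62399) = 1/(-1684943/27) = -27/1684943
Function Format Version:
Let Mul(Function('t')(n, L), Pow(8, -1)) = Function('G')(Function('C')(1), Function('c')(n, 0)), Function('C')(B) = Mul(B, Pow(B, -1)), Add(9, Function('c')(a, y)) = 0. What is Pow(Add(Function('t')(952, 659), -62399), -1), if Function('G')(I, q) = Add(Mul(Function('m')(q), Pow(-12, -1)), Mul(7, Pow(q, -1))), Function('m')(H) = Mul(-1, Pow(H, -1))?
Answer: Rational(-27, 1684943) ≈ -1.6024e-5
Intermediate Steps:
Function('c')(a, y) = -9 (Function('c')(a, y) = Add(-9, 0) = -9)
Function('C')(B) = 1
Function('G')(I, q) = Mul(Rational(85, 12), Pow(q, -1)) (Function('G')(I, q) = Add(Mul(Mul(-1, Pow(q, -1)), Pow(-12, -1)), Mul(7, Pow(q, -1))) = Add(Mul(Mul(-1, Pow(q, -1)), Rational(-1, 12)), Mul(7, Pow(q, -1))) = Add(Mul(Rational(1, 12), Pow(q, -1)), Mul(7, Pow(q, -1))) = Mul(Rational(85, 12), Pow(q, -1)))
Function('t')(n, L) = Rational(-170, 27) (Function('t')(n, L) = Mul(8, Mul(Rational(85, 12), Pow(-9, -1))) = Mul(8, Mul(Rational(85, 12), Rational(-1, 9))) = Mul(8, Rational(-85, 108)) = Rational(-170, 27))
Pow(Add(Function('t')(952, 659), -62399), -1) = Pow(Add(Rational(-170, 27), -62399), -1) = Pow(Rational(-1684943, 27), -1) = Rational(-27, 1684943)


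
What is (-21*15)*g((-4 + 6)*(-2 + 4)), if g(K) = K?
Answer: -1260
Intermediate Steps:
(-21*15)*g((-4 + 6)*(-2 + 4)) = (-21*15)*((-4 + 6)*(-2 + 4)) = -630*2 = -315*4 = -1260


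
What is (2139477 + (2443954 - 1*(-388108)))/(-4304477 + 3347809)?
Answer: -4971539/956668 ≈ -5.1967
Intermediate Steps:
(2139477 + (2443954 - 1*(-388108)))/(-4304477 + 3347809) = (2139477 + (2443954 + 388108))/(-956668) = (2139477 + 2832062)*(-1/956668) = 4971539*(-1/956668) = -4971539/956668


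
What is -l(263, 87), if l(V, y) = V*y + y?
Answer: -22968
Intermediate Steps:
l(V, y) = y + V*y
-l(263, 87) = -87*(1 + 263) = -87*264 = -1*22968 = -22968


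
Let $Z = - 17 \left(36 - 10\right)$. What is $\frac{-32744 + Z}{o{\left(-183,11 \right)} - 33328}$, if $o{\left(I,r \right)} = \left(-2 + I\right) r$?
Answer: $\frac{33186}{35363} \approx 0.93844$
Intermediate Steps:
$o{\left(I,r \right)} = r \left(-2 + I\right)$
$Z = -442$ ($Z = \left(-17\right) 26 = -442$)
$\frac{-32744 + Z}{o{\left(-183,11 \right)} - 33328} = \frac{-32744 - 442}{11 \left(-2 - 183\right) - 33328} = - \frac{33186}{11 \left(-185\right) - 33328} = - \frac{33186}{-2035 - 33328} = - \frac{33186}{-35363} = \left(-33186\right) \left(- \frac{1}{35363}\right) = \frac{33186}{35363}$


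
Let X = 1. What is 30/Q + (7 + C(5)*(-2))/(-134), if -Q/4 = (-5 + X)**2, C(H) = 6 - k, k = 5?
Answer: -1085/2144 ≈ -0.50606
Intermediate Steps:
C(H) = 1 (C(H) = 6 - 1*5 = 6 - 5 = 1)
Q = -64 (Q = -4*(-5 + 1)**2 = -4*(-4)**2 = -4*16 = -64)
30/Q + (7 + C(5)*(-2))/(-134) = 30/(-64) + (7 + 1*(-2))/(-134) = 30*(-1/64) - (7 - 2)/134 = -15/32 - 1/134*5 = -15/32 - 5/134 = -1085/2144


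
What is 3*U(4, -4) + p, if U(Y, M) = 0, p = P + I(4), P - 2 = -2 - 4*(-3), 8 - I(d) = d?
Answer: 16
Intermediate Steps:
I(d) = 8 - d
P = 12 (P = 2 + (-2 - 4*(-3)) = 2 + (-2 + 12) = 2 + 10 = 12)
p = 16 (p = 12 + (8 - 1*4) = 12 + (8 - 4) = 12 + 4 = 16)
3*U(4, -4) + p = 3*0 + 16 = 0 + 16 = 16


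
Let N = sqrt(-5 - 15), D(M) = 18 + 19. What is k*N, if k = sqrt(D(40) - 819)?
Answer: -2*sqrt(3910) ≈ -125.06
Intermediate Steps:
D(M) = 37
k = I*sqrt(782) (k = sqrt(37 - 819) = sqrt(-782) = I*sqrt(782) ≈ 27.964*I)
N = 2*I*sqrt(5) (N = sqrt(-20) = 2*I*sqrt(5) ≈ 4.4721*I)
k*N = (I*sqrt(782))*(2*I*sqrt(5)) = -2*sqrt(3910)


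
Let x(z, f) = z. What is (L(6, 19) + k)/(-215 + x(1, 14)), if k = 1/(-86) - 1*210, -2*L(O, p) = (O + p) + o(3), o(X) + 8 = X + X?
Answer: 9525/9202 ≈ 1.0351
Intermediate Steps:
o(X) = -8 + 2*X (o(X) = -8 + (X + X) = -8 + 2*X)
L(O, p) = 1 - O/2 - p/2 (L(O, p) = -((O + p) + (-8 + 2*3))/2 = -((O + p) + (-8 + 6))/2 = -((O + p) - 2)/2 = -(-2 + O + p)/2 = 1 - O/2 - p/2)
k = -18061/86 (k = -1/86 - 210 = -18061/86 ≈ -210.01)
(L(6, 19) + k)/(-215 + x(1, 14)) = ((1 - ½*6 - ½*19) - 18061/86)/(-215 + 1) = ((1 - 3 - 19/2) - 18061/86)/(-214) = (-23/2 - 18061/86)*(-1/214) = -9525/43*(-1/214) = 9525/9202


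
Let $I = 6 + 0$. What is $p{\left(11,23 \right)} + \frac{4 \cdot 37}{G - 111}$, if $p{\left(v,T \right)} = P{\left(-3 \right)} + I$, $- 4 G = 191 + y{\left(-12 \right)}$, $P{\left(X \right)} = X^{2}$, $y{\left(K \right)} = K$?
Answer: $\frac{8753}{623} \approx 14.05$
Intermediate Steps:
$G = - \frac{179}{4}$ ($G = - \frac{191 - 12}{4} = \left(- \frac{1}{4}\right) 179 = - \frac{179}{4} \approx -44.75$)
$I = 6$
$p{\left(v,T \right)} = 15$ ($p{\left(v,T \right)} = \left(-3\right)^{2} + 6 = 9 + 6 = 15$)
$p{\left(11,23 \right)} + \frac{4 \cdot 37}{G - 111} = 15 + \frac{4 \cdot 37}{- \frac{179}{4} - 111} = 15 + \frac{148}{- \frac{623}{4}} = 15 + 148 \left(- \frac{4}{623}\right) = 15 - \frac{592}{623} = \frac{8753}{623}$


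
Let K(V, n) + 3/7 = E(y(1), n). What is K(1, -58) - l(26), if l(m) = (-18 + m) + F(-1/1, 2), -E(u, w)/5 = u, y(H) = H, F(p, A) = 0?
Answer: -94/7 ≈ -13.429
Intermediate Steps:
E(u, w) = -5*u
K(V, n) = -38/7 (K(V, n) = -3/7 - 5*1 = -3/7 - 5 = -38/7)
l(m) = -18 + m (l(m) = (-18 + m) + 0 = -18 + m)
K(1, -58) - l(26) = -38/7 - (-18 + 26) = -38/7 - 1*8 = -38/7 - 8 = -94/7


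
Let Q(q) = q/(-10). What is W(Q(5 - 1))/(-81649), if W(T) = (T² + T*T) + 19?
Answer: -483/2041225 ≈ -0.00023662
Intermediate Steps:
Q(q) = -q/10 (Q(q) = q*(-⅒) = -q/10)
W(T) = 19 + 2*T² (W(T) = (T² + T²) + 19 = 2*T² + 19 = 19 + 2*T²)
W(Q(5 - 1))/(-81649) = (19 + 2*(-(5 - 1)/10)²)/(-81649) = (19 + 2*(-⅒*4)²)*(-1/81649) = (19 + 2*(-⅖)²)*(-1/81649) = (19 + 2*(4/25))*(-1/81649) = (19 + 8/25)*(-1/81649) = (483/25)*(-1/81649) = -483/2041225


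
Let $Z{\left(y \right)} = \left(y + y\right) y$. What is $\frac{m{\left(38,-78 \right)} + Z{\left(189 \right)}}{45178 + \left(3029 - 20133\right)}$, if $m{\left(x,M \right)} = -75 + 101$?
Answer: $\frac{35734}{14037} \approx 2.5457$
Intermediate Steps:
$Z{\left(y \right)} = 2 y^{2}$ ($Z{\left(y \right)} = 2 y y = 2 y^{2}$)
$m{\left(x,M \right)} = 26$
$\frac{m{\left(38,-78 \right)} + Z{\left(189 \right)}}{45178 + \left(3029 - 20133\right)} = \frac{26 + 2 \cdot 189^{2}}{45178 + \left(3029 - 20133\right)} = \frac{26 + 2 \cdot 35721}{45178 - 17104} = \frac{26 + 71442}{28074} = 71468 \cdot \frac{1}{28074} = \frac{35734}{14037}$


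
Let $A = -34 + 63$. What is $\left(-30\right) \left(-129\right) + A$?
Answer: $3899$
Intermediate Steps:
$A = 29$
$\left(-30\right) \left(-129\right) + A = \left(-30\right) \left(-129\right) + 29 = 3870 + 29 = 3899$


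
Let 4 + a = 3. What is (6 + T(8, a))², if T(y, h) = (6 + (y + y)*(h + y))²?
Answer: 194044900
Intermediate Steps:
a = -1 (a = -4 + 3 = -1)
T(y, h) = (6 + 2*y*(h + y))² (T(y, h) = (6 + (2*y)*(h + y))² = (6 + 2*y*(h + y))²)
(6 + T(8, a))² = (6 + 4*(3 + 8² - 1*8)²)² = (6 + 4*(3 + 64 - 8)²)² = (6 + 4*59²)² = (6 + 4*3481)² = (6 + 13924)² = 13930² = 194044900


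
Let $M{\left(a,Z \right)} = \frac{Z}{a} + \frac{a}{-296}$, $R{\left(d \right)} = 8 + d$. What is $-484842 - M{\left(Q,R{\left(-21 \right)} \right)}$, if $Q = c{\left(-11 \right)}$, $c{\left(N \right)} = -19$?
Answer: $- \frac{2726755617}{5624} \approx -4.8484 \cdot 10^{5}$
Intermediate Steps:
$Q = -19$
$M{\left(a,Z \right)} = - \frac{a}{296} + \frac{Z}{a}$ ($M{\left(a,Z \right)} = \frac{Z}{a} + a \left(- \frac{1}{296}\right) = \frac{Z}{a} - \frac{a}{296} = - \frac{a}{296} + \frac{Z}{a}$)
$-484842 - M{\left(Q,R{\left(-21 \right)} \right)} = -484842 - \left(\left(- \frac{1}{296}\right) \left(-19\right) + \frac{8 - 21}{-19}\right) = -484842 - \left(\frac{19}{296} - - \frac{13}{19}\right) = -484842 - \left(\frac{19}{296} + \frac{13}{19}\right) = -484842 - \frac{4209}{5624} = - \frac{2726755617}{5624}$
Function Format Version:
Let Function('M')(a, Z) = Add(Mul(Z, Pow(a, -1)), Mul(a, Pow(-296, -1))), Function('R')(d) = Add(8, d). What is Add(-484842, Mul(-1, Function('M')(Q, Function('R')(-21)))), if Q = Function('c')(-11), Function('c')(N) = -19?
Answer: Rational(-2726755617, 5624) ≈ -4.8484e+5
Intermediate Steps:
Q = -19
Function('M')(a, Z) = Add(Mul(Rational(-1, 296), a), Mul(Z, Pow(a, -1))) (Function('M')(a, Z) = Add(Mul(Z, Pow(a, -1)), Mul(a, Rational(-1, 296))) = Add(Mul(Z, Pow(a, -1)), Mul(Rational(-1, 296), a)) = Add(Mul(Rational(-1, 296), a), Mul(Z, Pow(a, -1))))
Add(-484842, Mul(-1, Function('M')(Q, Function('R')(-21)))) = Add(-484842, Mul(-1, Add(Mul(Rational(-1, 296), -19), Mul(Add(8, -21), Pow(-19, -1))))) = Add(-484842, Mul(-1, Add(Rational(19, 296), Mul(-13, Rational(-1, 19))))) = Add(-484842, Mul(-1, Add(Rational(19, 296), Rational(13, 19)))) = Add(-484842, Mul(-1, Rational(4209, 5624))) = Add(-484842, Rational(-4209, 5624)) = Rational(-2726755617, 5624)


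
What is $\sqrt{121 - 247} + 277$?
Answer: $277 + 3 i \sqrt{14} \approx 277.0 + 11.225 i$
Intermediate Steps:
$\sqrt{121 - 247} + 277 = \sqrt{-126} + 277 = 3 i \sqrt{14} + 277 = 277 + 3 i \sqrt{14}$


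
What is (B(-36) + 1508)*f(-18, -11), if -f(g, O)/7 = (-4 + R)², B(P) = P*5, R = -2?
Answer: -334656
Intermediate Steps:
B(P) = 5*P
f(g, O) = -252 (f(g, O) = -7*(-4 - 2)² = -7*(-6)² = -7*36 = -252)
(B(-36) + 1508)*f(-18, -11) = (5*(-36) + 1508)*(-252) = (-180 + 1508)*(-252) = 1328*(-252) = -334656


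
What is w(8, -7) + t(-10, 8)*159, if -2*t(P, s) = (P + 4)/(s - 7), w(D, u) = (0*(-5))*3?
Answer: 477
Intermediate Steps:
w(D, u) = 0 (w(D, u) = 0*3 = 0)
t(P, s) = -(4 + P)/(2*(-7 + s)) (t(P, s) = -(P + 4)/(2*(s - 7)) = -(4 + P)/(2*(-7 + s)))
w(8, -7) + t(-10, 8)*159 = 0 + ((-4 - 1*(-10))/(2*(-7 + 8)))*159 = 0 + ((½)*(-4 + 10)/1)*159 = 0 + ((½)*1*6)*159 = 0 + 3*159 = 0 + 477 = 477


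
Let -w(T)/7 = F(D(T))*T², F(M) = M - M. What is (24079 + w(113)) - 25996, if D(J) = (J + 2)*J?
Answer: -1917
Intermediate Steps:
D(J) = J*(2 + J) (D(J) = (2 + J)*J = J*(2 + J))
F(M) = 0
w(T) = 0 (w(T) = -0*T² = -7*0 = 0)
(24079 + w(113)) - 25996 = (24079 + 0) - 25996 = 24079 - 25996 = -1917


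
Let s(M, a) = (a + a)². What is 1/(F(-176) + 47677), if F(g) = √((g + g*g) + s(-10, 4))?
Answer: 47677/2273065465 - 4*√1929/2273065465 ≈ 2.0897e-5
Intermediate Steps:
s(M, a) = 4*a² (s(M, a) = (2*a)² = 4*a²)
F(g) = √(64 + g + g²) (F(g) = √((g + g*g) + 4*4²) = √((g + g²) + 4*16) = √((g + g²) + 64) = √(64 + g + g²))
1/(F(-176) + 47677) = 1/(√(64 - 176 + (-176)²) + 47677) = 1/(√(64 - 176 + 30976) + 47677) = 1/(√30864 + 47677) = 1/(4*√1929 + 47677) = 1/(47677 + 4*√1929)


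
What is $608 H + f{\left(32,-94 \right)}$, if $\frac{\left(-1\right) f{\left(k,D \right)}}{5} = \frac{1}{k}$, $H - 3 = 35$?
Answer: $\frac{739323}{32} \approx 23104.0$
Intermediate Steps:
$H = 38$ ($H = 3 + 35 = 38$)
$f{\left(k,D \right)} = - \frac{5}{k}$
$608 H + f{\left(32,-94 \right)} = 608 \cdot 38 - \frac{5}{32} = 23104 - \frac{5}{32} = \frac{739323}{32}$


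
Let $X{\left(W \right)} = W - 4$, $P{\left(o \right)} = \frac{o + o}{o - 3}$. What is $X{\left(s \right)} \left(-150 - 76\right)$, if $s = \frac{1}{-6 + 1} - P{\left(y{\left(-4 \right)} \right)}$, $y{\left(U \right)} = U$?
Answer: $\frac{42262}{35} \approx 1207.5$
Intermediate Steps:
$P{\left(o \right)} = \frac{2 o}{-3 + o}$
$s = - \frac{47}{35}$ ($s = \frac{1}{-6 + 1} - 2 \left(-4\right) \frac{1}{-3 - 4} = \frac{1}{-5} - 2 \left(-4\right) \frac{1}{-7} = - \frac{1}{5} - 2 \left(-4\right) \left(- \frac{1}{7}\right) = - \frac{1}{5} - \frac{8}{7} = - \frac{47}{35} \approx -1.3429$)
$X{\left(W \right)} = -4 + W$
$X{\left(s \right)} \left(-150 - 76\right) = \left(-4 - \frac{47}{35}\right) \left(-150 - 76\right) = \left(- \frac{187}{35}\right) \left(-226\right) = \frac{42262}{35}$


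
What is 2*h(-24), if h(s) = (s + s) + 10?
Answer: -76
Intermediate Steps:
h(s) = 10 + 2*s (h(s) = 2*s + 10 = 10 + 2*s)
2*h(-24) = 2*(10 + 2*(-24)) = 2*(10 - 48) = 2*(-38) = -76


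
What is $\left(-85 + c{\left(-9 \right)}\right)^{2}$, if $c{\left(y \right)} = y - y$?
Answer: $7225$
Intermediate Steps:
$c{\left(y \right)} = 0$
$\left(-85 + c{\left(-9 \right)}\right)^{2} = \left(-85 + 0\right)^{2} = \left(-85\right)^{2} = 7225$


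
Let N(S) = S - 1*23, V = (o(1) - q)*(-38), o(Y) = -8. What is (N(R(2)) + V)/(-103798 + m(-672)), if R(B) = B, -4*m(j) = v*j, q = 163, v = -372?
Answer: -381/9782 ≈ -0.038949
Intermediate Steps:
m(j) = 93*j (m(j) = -(-93)*j = 93*j)
V = 6498 (V = (-8 - 1*163)*(-38) = (-8 - 163)*(-38) = -171*(-38) = 6498)
N(S) = -23 + S (N(S) = S - 23 = -23 + S)
(N(R(2)) + V)/(-103798 + m(-672)) = ((-23 + 2) + 6498)/(-103798 + 93*(-672)) = (-21 + 6498)/(-103798 - 62496) = 6477/(-166294) = 6477*(-1/166294) = -381/9782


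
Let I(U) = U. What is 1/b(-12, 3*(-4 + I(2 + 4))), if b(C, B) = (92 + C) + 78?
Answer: 1/158 ≈ 0.0063291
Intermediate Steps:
b(C, B) = 170 + C
1/b(-12, 3*(-4 + I(2 + 4))) = 1/(170 - 12) = 1/158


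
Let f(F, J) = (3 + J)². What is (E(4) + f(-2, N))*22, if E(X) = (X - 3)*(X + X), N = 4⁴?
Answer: 1475958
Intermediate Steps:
N = 256
E(X) = 2*X*(-3 + X) (E(X) = (-3 + X)*(2*X) = 2*X*(-3 + X))
(E(4) + f(-2, N))*22 = (2*4*(-3 + 4) + (3 + 256)²)*22 = (2*4*1 + 259²)*22 = (8 + 67081)*22 = 67089*22 = 1475958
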